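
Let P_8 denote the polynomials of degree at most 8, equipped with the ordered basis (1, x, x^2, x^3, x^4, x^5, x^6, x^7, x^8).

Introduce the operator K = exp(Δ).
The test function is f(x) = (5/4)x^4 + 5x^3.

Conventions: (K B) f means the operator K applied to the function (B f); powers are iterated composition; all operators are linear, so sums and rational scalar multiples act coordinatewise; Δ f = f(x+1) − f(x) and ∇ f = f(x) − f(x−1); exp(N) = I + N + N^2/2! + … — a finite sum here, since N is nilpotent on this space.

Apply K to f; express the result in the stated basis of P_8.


order-1 term: 5x^3 + (45/2)x^2 + 20x + 25/4
order-2 term: (15/2)x^2 + 30x + 95/4
order-3 term: 5x + 25/2
order-4 term: 5/4
the series for exp(Δ) f terminates at order 4
exp(Δ) f = (5/4)x^4 + 10x^3 + 30x^2 + 55x + 175/4

the image equals g(x) = (5/4)x^4 + 10x^3 + 30x^2 + 55x + 175/4


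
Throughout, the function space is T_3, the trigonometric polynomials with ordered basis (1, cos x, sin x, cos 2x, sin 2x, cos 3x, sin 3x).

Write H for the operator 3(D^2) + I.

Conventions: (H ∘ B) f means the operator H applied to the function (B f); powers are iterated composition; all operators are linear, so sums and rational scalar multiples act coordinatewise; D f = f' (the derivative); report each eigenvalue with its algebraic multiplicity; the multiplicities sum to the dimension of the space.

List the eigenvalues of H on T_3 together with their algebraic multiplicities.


image of 1: 1
image of cos x: -2cos x
image of sin x: -2sin x
image of cos 2x: -11cos 2x
image of sin 2x: -11sin 2x
image of cos 3x: -26cos 3x
image of sin 3x: -26sin 3x
the matrix is diagonal; its diagonal is (1, -2, -2, -11, -11, -26, -26)
for a triangular matrix the eigenvalues are the diagonal entries, with algebraic multiplicity their repetition count

λ = -26 (multiplicity 2), λ = -11 (multiplicity 2), λ = -2 (multiplicity 2), λ = 1 (multiplicity 1)


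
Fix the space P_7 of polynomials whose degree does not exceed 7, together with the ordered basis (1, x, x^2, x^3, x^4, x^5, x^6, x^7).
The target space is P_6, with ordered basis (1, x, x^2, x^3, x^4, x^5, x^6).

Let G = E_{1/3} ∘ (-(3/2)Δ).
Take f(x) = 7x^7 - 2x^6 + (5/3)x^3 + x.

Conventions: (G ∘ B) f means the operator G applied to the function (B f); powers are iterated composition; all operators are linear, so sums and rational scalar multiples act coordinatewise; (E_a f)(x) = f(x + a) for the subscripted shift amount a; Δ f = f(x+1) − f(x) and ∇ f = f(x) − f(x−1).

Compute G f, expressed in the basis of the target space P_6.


g(x) = -(147/2)x^6 - (699/2)x^5 - (1565/2)x^4 - (18305/18)x^3 - (7147/9)x^2 - (9439/27)x - 33601/486

Δ f = 49x^6 + 135x^5 + 215x^4 + 205x^3 + 122x^2 + 42x + 23/3
(-(3/2)Δ) f = -(147/2)x^6 - (405/2)x^5 - (645/2)x^4 - (615/2)x^3 - 183x^2 - 63x - 23/2
E_{1/3} (-(3/2)Δ) f = -(147/2)x^6 - (699/2)x^5 - (1565/2)x^4 - (18305/18)x^3 - (7147/9)x^2 - (9439/27)x - 33601/486


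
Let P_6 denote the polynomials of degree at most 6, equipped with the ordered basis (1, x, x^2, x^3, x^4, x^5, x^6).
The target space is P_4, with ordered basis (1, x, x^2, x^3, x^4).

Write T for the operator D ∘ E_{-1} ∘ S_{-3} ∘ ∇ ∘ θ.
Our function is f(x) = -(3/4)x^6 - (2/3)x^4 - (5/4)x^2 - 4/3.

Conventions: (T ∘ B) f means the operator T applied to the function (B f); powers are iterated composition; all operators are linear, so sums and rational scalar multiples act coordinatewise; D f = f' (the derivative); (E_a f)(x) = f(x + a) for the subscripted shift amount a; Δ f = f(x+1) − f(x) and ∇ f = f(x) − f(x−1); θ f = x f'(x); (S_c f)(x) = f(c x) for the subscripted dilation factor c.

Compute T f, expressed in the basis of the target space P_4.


θ f = -(9/2)x^6 - (8/3)x^4 - (5/2)x^2
∇ θ f = -27x^5 + (135/2)x^4 - (302/3)x^3 + (167/2)x^2 - (128/3)x + 29/3
S_{-3} (∇ ∘ θ) f = 6561x^5 + (10935/2)x^4 + 2718x^3 + (1503/2)x^2 + 128x + 29/3
E_{-1} S_{-3} (∇ ∘ θ) f = 6561x^5 - (54675/2)x^4 + 46458x^3 - (80415/2)x^2 + 17714x - 9535/3
D (E_{-1} ∘ S_{-3}) (∇ ∘ θ) f = 32805x^4 - 109350x^3 + 139374x^2 - 80415x + 17714

the image equals g(x) = 32805x^4 - 109350x^3 + 139374x^2 - 80415x + 17714


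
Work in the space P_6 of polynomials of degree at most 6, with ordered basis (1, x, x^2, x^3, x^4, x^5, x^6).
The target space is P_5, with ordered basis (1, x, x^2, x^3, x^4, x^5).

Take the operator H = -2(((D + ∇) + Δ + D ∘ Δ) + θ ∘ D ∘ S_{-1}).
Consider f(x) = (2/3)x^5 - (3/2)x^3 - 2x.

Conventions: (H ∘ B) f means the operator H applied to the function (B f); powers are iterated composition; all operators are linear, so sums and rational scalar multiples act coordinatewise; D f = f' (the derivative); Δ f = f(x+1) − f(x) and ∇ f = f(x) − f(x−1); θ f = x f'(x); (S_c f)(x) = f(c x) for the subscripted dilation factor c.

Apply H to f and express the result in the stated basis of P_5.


the image equals g(x) = (20/3)x^4 - (80/3)x^3 - (173/3)x^2 - (26/3)x + 53/3

D f = (10/3)x^4 - (9/2)x^2 - 2
∇ f = (10/3)x^4 - (20/3)x^3 + (13/6)x^2 + (7/6)x - 17/6
(D + ∇) f = (20/3)x^4 - (20/3)x^3 - (7/3)x^2 + (7/6)x - 29/6
Δ f = (10/3)x^4 + (20/3)x^3 + (13/6)x^2 - (7/6)x - 17/6
Δ f = (10/3)x^4 + (20/3)x^3 + (13/6)x^2 - (7/6)x - 17/6
D Δ f = (40/3)x^3 + 20x^2 + (13/3)x - 7/6
((D + ∇) + Δ + D ∘ Δ) f = 10x^4 + (40/3)x^3 + (119/6)x^2 + (13/3)x - 53/6
S_{-1} f = -(2/3)x^5 + (3/2)x^3 + 2x
D S_{-1} f = -(10/3)x^4 + (9/2)x^2 + 2
θ D S_{-1} f = -(40/3)x^4 + 9x^2
(((D + ∇) + Δ + D ∘ Δ) + θ ∘ D ∘ S_{-1}) f = -(10/3)x^4 + (40/3)x^3 + (173/6)x^2 + (13/3)x - 53/6
(-2(((D + ∇) + Δ + D ∘ Δ) + θ ∘ D ∘ S_{-1})) f = (20/3)x^4 - (80/3)x^3 - (173/3)x^2 - (26/3)x + 53/3


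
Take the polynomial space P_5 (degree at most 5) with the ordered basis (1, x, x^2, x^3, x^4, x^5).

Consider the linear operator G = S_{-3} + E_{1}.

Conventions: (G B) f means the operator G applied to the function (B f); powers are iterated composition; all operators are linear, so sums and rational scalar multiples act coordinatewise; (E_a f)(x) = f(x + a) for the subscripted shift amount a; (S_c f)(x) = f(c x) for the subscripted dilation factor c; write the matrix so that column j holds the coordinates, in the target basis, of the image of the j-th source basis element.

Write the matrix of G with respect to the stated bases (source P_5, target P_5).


image of 1: 2
image of x: -2x + 1
image of x^2: 10x^2 + 2x + 1
image of x^3: -26x^3 + 3x^2 + 3x + 1
image of x^4: 82x^4 + 4x^3 + 6x^2 + 4x + 1
image of x^5: -242x^5 + 5x^4 + 10x^3 + 10x^2 + 5x + 1
each image's coordinates form column j of the matrix

the matrix is [[2, 1, 1, 1, 1, 1]; [0, -2, 2, 3, 4, 5]; [0, 0, 10, 3, 6, 10]; [0, 0, 0, -26, 4, 10]; [0, 0, 0, 0, 82, 5]; [0, 0, 0, 0, 0, -242]] (rows listed top to bottom)


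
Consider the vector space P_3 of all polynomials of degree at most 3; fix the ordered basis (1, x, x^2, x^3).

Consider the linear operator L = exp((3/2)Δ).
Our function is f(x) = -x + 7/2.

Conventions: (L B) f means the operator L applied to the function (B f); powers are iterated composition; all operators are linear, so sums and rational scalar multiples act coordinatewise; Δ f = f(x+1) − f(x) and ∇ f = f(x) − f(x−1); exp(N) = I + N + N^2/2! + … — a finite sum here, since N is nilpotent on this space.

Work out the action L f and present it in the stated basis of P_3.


order-1 term: -3/2
the series for exp((3/2)Δ) f terminates at order 1
exp((3/2)Δ) f = -x + 2

g(x) = -x + 2


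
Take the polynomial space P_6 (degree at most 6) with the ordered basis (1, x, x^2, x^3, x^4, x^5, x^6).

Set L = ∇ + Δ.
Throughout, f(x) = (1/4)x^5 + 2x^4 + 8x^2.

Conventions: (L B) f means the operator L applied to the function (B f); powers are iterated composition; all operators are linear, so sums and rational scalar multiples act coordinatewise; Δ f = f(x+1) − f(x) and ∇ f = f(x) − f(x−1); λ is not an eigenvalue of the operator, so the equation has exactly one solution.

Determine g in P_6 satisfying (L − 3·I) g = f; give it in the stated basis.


write g with unknown coordinates in the stated basis and equate coefficients in (L − 3·I) g = f
solving from the highest basis element down gives g = -(1/12)x^5 - (17/18)x^4 - (68/27)x^3 - (223/27)x^2 - (1096/81)x - 5227/486
check: L g = -(5/6)x^4 - (68/9)x^3 - (151/9)x^2 - (1096/27)x - 5227/162
so L g − 3·g = (1/4)x^5 + 2x^4 + 8x^2 = f ✓

the result is g(x) = -(1/12)x^5 - (17/18)x^4 - (68/27)x^3 - (223/27)x^2 - (1096/81)x - 5227/486


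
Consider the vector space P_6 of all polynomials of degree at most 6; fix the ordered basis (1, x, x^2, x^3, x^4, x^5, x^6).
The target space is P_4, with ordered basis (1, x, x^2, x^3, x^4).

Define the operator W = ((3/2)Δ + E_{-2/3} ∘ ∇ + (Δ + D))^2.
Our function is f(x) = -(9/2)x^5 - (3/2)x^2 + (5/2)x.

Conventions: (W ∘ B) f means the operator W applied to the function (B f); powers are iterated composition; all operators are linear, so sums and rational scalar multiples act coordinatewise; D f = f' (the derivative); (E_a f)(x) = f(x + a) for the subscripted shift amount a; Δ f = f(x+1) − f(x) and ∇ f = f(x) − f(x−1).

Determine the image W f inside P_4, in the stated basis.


Δ f = -(45/2)x^4 - 45x^3 - 45x^2 - (51/2)x - 7/2
((3/2)Δ) f = -(135/4)x^4 - (135/2)x^3 - (135/2)x^2 - (153/4)x - 21/4
∇ f = -(45/2)x^4 + 45x^3 - 45x^2 + (39/2)x - 1/2
E_{-2/3} ∇ f = -(45/2)x^4 + 105x^3 - 195x^2 + (997/6)x - 923/18
Δ f = -(45/2)x^4 - 45x^3 - 45x^2 - (51/2)x - 7/2
D f = -(45/2)x^4 - 3x + 5/2
(Δ + D) f = -45x^4 - 45x^3 - 45x^2 - (57/2)x - 1
((3/2)Δ + E_{-2/3} ∘ ∇ + (Δ + D)) f = -(405/4)x^4 - (15/2)x^3 - (615/2)x^2 + (1193/12)x - 2071/36
Δ ((3/2)Δ + E_{-2/3} ∘ ∇ + (Δ + D)) f = -405x^3 - 630x^2 - (2085/2)x - 1901/6
((3/2)Δ) ((3/2)Δ + E_{-2/3} ∘ ∇ + (Δ + D)) f = -(1215/2)x^3 - 945x^2 - (6255/4)x - 1901/4
∇ ((3/2)Δ + E_{-2/3} ∘ ∇ + (Δ + D)) f = -405x^3 + 585x^2 - (1995/2)x + 1502/3
E_{-2/3} ∇ ((3/2)Δ + E_{-2/3} ∘ ∇ + (Δ + D)) f = -405x^3 + 1395x^2 - (4635/2)x + 4637/3
Δ ((3/2)Δ + E_{-2/3} ∘ ∇ + (Δ + D)) f = -405x^3 - 630x^2 - (2085/2)x - 1901/6
D ((3/2)Δ + E_{-2/3} ∘ ∇ + (Δ + D)) f = -405x^3 - (45/2)x^2 - 615x + 1193/12
(Δ + D) ((3/2)Δ + E_{-2/3} ∘ ∇ + (Δ + D)) f = -810x^3 - (1305/2)x^2 - (3315/2)x - 2609/12
((3/2)Δ + E_{-2/3} ∘ ∇ + (Δ + D)) ((3/2)Δ + E_{-2/3} ∘ ∇ + (Δ + D)) f = -(3645/2)x^3 - (405/2)x^2 - (22155/4)x + 853

g(x) = -(3645/2)x^3 - (405/2)x^2 - (22155/4)x + 853


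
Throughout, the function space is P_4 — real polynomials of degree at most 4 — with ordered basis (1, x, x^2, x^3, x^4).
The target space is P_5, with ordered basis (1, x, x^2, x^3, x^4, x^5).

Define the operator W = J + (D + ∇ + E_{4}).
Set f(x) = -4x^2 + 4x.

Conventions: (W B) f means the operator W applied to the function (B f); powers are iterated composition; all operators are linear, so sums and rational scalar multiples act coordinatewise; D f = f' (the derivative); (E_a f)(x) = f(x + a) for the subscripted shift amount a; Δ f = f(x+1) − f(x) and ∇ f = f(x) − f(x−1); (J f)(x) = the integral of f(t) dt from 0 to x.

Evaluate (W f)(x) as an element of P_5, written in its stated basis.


J f = -(4/3)x^3 + 2x^2
D f = -8x + 4
∇ f = -8x + 8
E_{4} f = -4x^2 - 28x - 48
(D + ∇ + E_{4}) f = -4x^2 - 44x - 36
(J + (D + ∇ + E_{4})) f = -(4/3)x^3 - 2x^2 - 44x - 36

the result is g(x) = -(4/3)x^3 - 2x^2 - 44x - 36


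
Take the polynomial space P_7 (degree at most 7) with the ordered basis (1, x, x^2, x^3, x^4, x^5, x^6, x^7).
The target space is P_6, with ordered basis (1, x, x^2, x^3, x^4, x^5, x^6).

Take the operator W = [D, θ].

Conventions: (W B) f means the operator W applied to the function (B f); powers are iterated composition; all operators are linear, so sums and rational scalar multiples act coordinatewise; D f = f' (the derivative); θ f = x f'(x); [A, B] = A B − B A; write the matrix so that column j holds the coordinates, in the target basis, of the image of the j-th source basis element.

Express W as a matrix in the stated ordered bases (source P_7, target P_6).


the matrix is [[0, 1, 0, 0, 0, 0, 0, 0]; [0, 0, 2, 0, 0, 0, 0, 0]; [0, 0, 0, 3, 0, 0, 0, 0]; [0, 0, 0, 0, 4, 0, 0, 0]; [0, 0, 0, 0, 0, 5, 0, 0]; [0, 0, 0, 0, 0, 0, 6, 0]; [0, 0, 0, 0, 0, 0, 0, 7]] (rows listed top to bottom)

image of 1: 0
image of x: 1
image of x^2: 2x
image of x^3: 3x^2
image of x^4: 4x^3
image of x^5: 5x^4
image of x^6: 6x^5
image of x^7: 7x^6
each image's coordinates form column j of the matrix


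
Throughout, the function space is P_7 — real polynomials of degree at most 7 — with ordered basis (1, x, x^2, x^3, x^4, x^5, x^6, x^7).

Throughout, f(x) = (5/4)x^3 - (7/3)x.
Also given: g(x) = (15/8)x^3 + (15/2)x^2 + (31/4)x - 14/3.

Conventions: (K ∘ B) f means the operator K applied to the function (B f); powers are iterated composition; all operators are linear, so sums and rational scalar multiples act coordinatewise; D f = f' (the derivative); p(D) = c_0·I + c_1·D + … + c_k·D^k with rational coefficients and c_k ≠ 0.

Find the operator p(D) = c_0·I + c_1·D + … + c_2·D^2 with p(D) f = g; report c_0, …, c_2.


D^0 f = (5/4)x^3 - (7/3)x
D^1 f = (15/4)x^2 - 7/3
D^2 f = (15/2)x
matching coefficients of g against c_0 f + c_1 Df + … from the top degree down determines the c_i
solution: c_0 = 3/2, c_1 = 2, c_2 = 3/2

c_0 = 3/2, c_1 = 2, c_2 = 3/2


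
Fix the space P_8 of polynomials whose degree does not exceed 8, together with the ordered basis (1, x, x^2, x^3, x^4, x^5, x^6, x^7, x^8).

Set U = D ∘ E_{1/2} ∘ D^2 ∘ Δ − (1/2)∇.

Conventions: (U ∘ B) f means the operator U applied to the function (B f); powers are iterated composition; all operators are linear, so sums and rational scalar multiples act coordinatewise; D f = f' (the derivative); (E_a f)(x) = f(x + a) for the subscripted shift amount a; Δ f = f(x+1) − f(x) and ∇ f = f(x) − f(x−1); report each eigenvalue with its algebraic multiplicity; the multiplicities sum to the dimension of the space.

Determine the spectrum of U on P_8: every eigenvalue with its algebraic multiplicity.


λ = 0 (multiplicity 9)

image of 1: 0
image of x: -1/2
image of x^2: -x + 1/2
image of x^3: -(3/2)x^2 + (3/2)x - 1/2
image of x^4: -2x^3 + 3x^2 - 2x + 49/2
image of x^5: -(5/2)x^4 + 5x^3 - 5x^2 + (245/2)x + 239/2
image of x^6: -3x^5 + (15/2)x^4 - 10x^3 + (735/2)x^2 + 717x + 781/2
image of x^7: -(7/2)x^6 + (21/2)x^5 - (35/2)x^4 + (1715/2)x^3 + (5019/2)x^2 + (5467/2)x + 2099/2
image of x^8: -4x^7 + 14x^6 - 28x^5 + 1715x^4 + 6692x^3 + 10934x^2 + 8396x + 5083/2
the matrix is upper triangular; its diagonal is (0, 0, 0, 0, 0, 0, 0, 0, 0)
for a triangular matrix the eigenvalues are the diagonal entries, with algebraic multiplicity their repetition count


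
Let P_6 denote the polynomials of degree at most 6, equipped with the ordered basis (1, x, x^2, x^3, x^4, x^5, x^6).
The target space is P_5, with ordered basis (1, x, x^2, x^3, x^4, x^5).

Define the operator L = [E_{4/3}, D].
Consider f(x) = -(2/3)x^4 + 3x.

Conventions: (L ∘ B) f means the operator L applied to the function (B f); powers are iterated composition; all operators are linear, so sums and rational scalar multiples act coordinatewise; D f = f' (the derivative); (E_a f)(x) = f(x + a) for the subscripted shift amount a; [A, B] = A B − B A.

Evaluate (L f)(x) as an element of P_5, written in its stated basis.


D f = -(8/3)x^3 + 3
E_{4/3} D f = -(8/3)x^3 - (32/3)x^2 - (128/9)x - 269/81
E_{4/3} f = -(2/3)x^4 - (32/9)x^3 - (64/9)x^2 - (269/81)x + 460/243
D E_{4/3} f = -(8/3)x^3 - (32/3)x^2 - (128/9)x - 269/81
[E_{4/3}, D] f = 0

the image equals g(x) = 0


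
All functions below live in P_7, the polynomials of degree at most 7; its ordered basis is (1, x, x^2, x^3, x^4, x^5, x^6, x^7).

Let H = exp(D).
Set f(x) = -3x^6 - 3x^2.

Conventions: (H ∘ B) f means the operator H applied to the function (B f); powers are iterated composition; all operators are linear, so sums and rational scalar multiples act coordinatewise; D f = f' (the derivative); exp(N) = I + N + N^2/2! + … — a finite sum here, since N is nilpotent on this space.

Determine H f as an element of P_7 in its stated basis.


the result is g(x) = -3x^6 - 18x^5 - 45x^4 - 60x^3 - 48x^2 - 24x - 6

order-1 term: -18x^5 - 6x
order-2 term: -45x^4 - 3
order-3 term: -60x^3
order-4 term: -45x^2
order-5 term: -18x
order-6 term: -3
the series for exp(D) f terminates at order 6
exp(D) f = -3x^6 - 18x^5 - 45x^4 - 60x^3 - 48x^2 - 24x - 6


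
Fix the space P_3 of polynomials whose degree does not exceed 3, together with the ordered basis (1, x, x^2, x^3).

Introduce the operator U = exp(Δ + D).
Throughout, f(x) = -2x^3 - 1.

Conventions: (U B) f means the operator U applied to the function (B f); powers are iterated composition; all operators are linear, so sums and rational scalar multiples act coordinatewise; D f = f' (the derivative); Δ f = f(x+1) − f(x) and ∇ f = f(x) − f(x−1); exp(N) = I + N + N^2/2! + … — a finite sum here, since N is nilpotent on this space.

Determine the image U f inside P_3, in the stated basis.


order-1 term: -12x^2 - 6x - 2
order-2 term: -24x - 12
order-3 term: -16
the series for exp(Δ + D) f terminates at order 3
exp(Δ + D) f = -2x^3 - 12x^2 - 30x - 31

the image equals g(x) = -2x^3 - 12x^2 - 30x - 31


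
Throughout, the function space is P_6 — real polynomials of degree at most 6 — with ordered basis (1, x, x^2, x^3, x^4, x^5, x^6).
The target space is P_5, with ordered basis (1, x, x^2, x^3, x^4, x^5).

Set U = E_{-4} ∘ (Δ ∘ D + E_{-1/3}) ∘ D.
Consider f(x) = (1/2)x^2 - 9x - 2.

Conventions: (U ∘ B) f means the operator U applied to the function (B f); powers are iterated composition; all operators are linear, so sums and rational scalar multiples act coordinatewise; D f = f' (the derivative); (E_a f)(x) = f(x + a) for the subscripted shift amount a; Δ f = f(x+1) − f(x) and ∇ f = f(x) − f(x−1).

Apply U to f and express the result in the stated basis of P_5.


the result is g(x) = x - 40/3

D f = x - 9
D D f = 1
Δ D D f = 0
E_{-1/3} D f = x - 28/3
(Δ ∘ D + E_{-1/3}) D f = x - 28/3
E_{-4} (Δ ∘ D + E_{-1/3}) D f = x - 40/3


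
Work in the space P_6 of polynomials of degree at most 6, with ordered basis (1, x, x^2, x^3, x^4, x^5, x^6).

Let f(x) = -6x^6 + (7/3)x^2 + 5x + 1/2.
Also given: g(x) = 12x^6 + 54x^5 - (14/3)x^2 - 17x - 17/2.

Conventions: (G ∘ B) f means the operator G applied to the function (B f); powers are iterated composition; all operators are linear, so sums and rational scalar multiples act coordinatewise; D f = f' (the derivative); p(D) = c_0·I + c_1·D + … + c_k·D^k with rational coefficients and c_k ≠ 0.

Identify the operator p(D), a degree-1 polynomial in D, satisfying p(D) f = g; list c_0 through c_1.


D^0 f = -6x^6 + (7/3)x^2 + 5x + 1/2
D^1 f = -36x^5 + (14/3)x + 5
matching coefficients of g against c_0 f + c_1 Df + … from the top degree down determines the c_i
solution: c_0 = -2, c_1 = -3/2

p(D) = -2·I − (3/2)·D, i.e. c_0 = -2, c_1 = -3/2


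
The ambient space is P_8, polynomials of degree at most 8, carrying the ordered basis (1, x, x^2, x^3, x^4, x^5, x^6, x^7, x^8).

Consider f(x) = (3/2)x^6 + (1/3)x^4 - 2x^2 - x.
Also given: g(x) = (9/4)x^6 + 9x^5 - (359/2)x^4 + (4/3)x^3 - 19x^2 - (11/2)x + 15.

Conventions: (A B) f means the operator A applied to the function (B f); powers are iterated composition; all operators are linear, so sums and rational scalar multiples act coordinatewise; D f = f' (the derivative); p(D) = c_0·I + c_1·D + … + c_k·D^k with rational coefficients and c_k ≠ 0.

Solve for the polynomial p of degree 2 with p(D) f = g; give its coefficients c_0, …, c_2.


c_0 = 3/2, c_1 = 1, c_2 = -4

D^0 f = (3/2)x^6 + (1/3)x^4 - 2x^2 - x
D^1 f = 9x^5 + (4/3)x^3 - 4x - 1
D^2 f = 45x^4 + 4x^2 - 4
matching coefficients of g against c_0 f + c_1 Df + … from the top degree down determines the c_i
solution: c_0 = 3/2, c_1 = 1, c_2 = -4


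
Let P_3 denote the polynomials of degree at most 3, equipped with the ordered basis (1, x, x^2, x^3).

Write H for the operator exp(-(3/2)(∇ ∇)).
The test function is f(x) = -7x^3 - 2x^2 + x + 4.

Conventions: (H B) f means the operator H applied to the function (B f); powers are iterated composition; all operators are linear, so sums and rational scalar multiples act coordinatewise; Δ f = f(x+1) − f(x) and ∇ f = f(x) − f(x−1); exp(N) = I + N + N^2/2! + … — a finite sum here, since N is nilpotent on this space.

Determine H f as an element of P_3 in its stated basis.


the result is g(x) = -7x^3 - 2x^2 + 64x - 53

order-1 term: 63x - 57
the series for exp(-(3/2)(∇ ∇)) f terminates at order 1
exp(-(3/2)(∇ ∇)) f = -7x^3 - 2x^2 + 64x - 53


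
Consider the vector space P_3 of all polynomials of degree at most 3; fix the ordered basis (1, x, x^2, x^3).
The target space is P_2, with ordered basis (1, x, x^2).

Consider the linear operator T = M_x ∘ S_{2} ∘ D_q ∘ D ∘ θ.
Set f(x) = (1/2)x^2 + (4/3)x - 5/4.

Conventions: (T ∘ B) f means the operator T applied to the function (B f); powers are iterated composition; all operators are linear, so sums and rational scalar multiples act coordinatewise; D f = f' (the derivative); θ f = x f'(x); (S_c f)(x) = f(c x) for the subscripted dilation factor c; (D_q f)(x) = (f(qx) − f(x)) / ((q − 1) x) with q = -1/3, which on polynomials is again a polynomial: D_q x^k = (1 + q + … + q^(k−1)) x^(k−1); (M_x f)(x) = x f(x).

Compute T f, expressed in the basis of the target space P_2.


the result is g(x) = 2x

θ f = x^2 + (4/3)x
D θ f = 2x + 4/3
D_q (D ∘ θ) f = 2
S_{2} D_q (D ∘ θ) f = 2
M_x S_{2} D_q (D ∘ θ) f = 2x


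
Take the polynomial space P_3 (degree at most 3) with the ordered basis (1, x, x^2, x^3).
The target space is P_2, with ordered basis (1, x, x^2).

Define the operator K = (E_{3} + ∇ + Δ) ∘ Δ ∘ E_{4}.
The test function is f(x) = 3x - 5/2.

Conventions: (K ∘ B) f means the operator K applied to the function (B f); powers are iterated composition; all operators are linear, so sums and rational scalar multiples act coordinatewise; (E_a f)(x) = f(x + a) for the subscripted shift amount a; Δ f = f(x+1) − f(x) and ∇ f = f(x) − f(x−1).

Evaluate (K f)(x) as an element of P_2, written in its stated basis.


E_{4} f = 3x + 19/2
Δ E_{4} f = 3
E_{3} Δ E_{4} f = 3
∇ Δ E_{4} f = 0
Δ Δ E_{4} f = 0
(E_{3} + ∇ + Δ) Δ E_{4} f = 3

g(x) = 3


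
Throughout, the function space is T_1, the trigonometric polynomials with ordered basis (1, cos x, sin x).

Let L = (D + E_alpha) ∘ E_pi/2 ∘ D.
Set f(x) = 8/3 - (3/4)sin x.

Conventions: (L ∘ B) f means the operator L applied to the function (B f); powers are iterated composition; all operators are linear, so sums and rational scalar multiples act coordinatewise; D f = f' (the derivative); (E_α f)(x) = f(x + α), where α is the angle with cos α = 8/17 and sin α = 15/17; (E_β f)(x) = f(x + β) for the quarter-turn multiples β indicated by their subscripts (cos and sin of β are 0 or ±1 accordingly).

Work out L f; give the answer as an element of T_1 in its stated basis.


g(x) = (24/17)cos x + (6/17)sin x

D f = -(3/4)cos x
E_pi/2 D f = (3/4)sin x
D E_pi/2 D f = (3/4)cos x
E_alpha E_pi/2 D f = (45/68)cos x + (6/17)sin x
(D + E_alpha) E_pi/2 D f = (24/17)cos x + (6/17)sin x


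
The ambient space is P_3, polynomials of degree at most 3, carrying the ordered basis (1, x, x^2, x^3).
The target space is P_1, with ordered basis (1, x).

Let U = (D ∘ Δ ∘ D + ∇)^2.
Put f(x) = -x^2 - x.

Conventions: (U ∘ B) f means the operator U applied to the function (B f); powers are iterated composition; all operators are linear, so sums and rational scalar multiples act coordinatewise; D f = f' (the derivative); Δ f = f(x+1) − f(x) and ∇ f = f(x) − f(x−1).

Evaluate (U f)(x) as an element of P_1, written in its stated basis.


D f = -2x - 1
Δ D f = -2
D Δ D f = 0
∇ f = -2x
(D ∘ Δ ∘ D + ∇) f = -2x
D (D ∘ Δ ∘ D + ∇) f = -2
Δ D (D ∘ Δ ∘ D + ∇) f = 0
D Δ D (D ∘ Δ ∘ D + ∇) f = 0
∇ (D ∘ Δ ∘ D + ∇) f = -2
(D ∘ Δ ∘ D + ∇) (D ∘ Δ ∘ D + ∇) f = -2

the image equals g(x) = -2


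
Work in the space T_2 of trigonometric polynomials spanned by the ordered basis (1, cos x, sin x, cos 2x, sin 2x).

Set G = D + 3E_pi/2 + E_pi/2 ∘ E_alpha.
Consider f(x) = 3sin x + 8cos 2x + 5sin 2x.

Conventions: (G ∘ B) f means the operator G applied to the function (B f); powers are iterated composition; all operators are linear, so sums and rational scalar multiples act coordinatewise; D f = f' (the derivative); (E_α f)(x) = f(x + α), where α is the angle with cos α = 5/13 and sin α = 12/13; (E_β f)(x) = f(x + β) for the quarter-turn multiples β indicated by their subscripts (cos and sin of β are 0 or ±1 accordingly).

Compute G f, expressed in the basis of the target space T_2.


D f = 3cos x + 10cos 2x - 16sin 2x
E_pi/2 f = 3cos x - 8cos 2x - 5sin 2x
(3E_pi/2) f = 9cos x - 24cos 2x - 15sin 2x
E_alpha f = (36/13)cos x + (15/13)sin x - (352/169)cos 2x - (1555/169)sin 2x
E_pi/2 E_alpha f = (15/13)cos x - (36/13)sin x + (352/169)cos 2x + (1555/169)sin 2x
(D + 3E_pi/2 + E_pi/2 ∘ E_alpha) f = (171/13)cos x - (36/13)sin x - (2014/169)cos 2x - (3684/169)sin 2x

g(x) = (171/13)cos x - (36/13)sin x - (2014/169)cos 2x - (3684/169)sin 2x


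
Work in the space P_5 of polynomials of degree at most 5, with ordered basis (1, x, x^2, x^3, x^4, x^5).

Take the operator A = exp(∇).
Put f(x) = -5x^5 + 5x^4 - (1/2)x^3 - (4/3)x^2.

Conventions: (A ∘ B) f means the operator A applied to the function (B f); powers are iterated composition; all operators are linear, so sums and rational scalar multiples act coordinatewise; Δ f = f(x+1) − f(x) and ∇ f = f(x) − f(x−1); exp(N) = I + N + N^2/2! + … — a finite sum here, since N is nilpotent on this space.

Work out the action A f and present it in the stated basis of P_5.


order-1 term: -25x^4 + 70x^3 - (163/2)x^2 + (263/6)x - 55/6
order-2 term: -50x^3 + 180x^2 - (473/2)x + 661/6
order-3 term: -50x^2 + 170x - 311/2
order-4 term: -25x + 55
order-5 term: -5
the series for exp(∇) f terminates at order 5
exp(∇) f = -5x^5 - 20x^4 + (39/2)x^3 + (283/6)x^2 - (143/3)x - 9/2

the image equals g(x) = -5x^5 - 20x^4 + (39/2)x^3 + (283/6)x^2 - (143/3)x - 9/2


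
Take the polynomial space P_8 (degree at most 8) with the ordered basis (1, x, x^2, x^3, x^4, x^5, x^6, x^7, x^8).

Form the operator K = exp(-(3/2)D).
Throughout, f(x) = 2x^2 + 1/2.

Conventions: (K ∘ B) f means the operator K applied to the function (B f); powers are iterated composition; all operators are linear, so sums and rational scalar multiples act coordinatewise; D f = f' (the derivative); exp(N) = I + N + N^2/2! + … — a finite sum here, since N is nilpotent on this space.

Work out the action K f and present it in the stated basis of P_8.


g(x) = 2x^2 - 6x + 5

order-1 term: -6x
order-2 term: 9/2
the series for exp(-(3/2)D) f terminates at order 2
exp(-(3/2)D) f = 2x^2 - 6x + 5


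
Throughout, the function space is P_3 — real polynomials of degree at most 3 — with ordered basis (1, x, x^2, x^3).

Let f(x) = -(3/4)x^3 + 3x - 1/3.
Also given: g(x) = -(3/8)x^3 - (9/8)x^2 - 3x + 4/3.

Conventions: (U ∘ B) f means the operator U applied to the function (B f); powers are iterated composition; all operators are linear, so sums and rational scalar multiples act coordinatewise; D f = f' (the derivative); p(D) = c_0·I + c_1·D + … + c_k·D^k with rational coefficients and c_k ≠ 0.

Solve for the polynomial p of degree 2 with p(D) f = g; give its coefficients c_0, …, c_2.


c_0 = 1/2, c_1 = 1/2, c_2 = 1

D^0 f = -(3/4)x^3 + 3x - 1/3
D^1 f = -(9/4)x^2 + 3
D^2 f = -(9/2)x
matching coefficients of g against c_0 f + c_1 Df + … from the top degree down determines the c_i
solution: c_0 = 1/2, c_1 = 1/2, c_2 = 1


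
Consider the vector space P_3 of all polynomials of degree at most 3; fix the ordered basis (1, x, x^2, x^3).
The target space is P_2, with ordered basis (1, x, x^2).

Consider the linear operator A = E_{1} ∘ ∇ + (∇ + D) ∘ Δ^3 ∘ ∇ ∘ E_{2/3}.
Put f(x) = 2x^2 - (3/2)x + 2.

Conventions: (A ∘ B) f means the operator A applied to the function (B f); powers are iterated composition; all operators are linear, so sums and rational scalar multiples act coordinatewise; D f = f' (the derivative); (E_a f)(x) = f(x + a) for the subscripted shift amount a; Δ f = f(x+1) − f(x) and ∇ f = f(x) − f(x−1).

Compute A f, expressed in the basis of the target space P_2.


the image equals g(x) = 4x + 1/2

∇ f = 4x - 7/2
E_{1} ∇ f = 4x + 1/2
E_{2/3} f = 2x^2 + (7/6)x + 17/9
∇ E_{2/3} f = 4x - 5/6
Δ (∇ ∘ E_{2/3}) f = 4
Δ Δ (∇ ∘ E_{2/3}) f = 0
Δ Δ Δ (∇ ∘ E_{2/3}) f = 0
∇ Δ^3 (∇ ∘ E_{2/3}) f = 0
D Δ^3 (∇ ∘ E_{2/3}) f = 0
(∇ + D) Δ^3 (∇ ∘ E_{2/3}) f = 0
(E_{1} ∘ ∇ + (∇ + D) ∘ Δ^3 ∘ ∇ ∘ E_{2/3}) f = 4x + 1/2


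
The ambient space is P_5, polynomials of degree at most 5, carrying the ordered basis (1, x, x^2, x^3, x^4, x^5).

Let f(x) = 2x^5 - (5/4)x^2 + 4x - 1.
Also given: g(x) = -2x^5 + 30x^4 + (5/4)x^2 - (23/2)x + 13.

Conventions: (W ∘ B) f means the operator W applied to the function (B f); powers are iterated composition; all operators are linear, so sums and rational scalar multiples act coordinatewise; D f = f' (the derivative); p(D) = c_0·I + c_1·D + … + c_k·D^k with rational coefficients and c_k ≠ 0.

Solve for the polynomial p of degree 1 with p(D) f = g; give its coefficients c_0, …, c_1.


c_0 = -1, c_1 = 3

D^0 f = 2x^5 - (5/4)x^2 + 4x - 1
D^1 f = 10x^4 - (5/2)x + 4
matching coefficients of g against c_0 f + c_1 Df + … from the top degree down determines the c_i
solution: c_0 = -1, c_1 = 3


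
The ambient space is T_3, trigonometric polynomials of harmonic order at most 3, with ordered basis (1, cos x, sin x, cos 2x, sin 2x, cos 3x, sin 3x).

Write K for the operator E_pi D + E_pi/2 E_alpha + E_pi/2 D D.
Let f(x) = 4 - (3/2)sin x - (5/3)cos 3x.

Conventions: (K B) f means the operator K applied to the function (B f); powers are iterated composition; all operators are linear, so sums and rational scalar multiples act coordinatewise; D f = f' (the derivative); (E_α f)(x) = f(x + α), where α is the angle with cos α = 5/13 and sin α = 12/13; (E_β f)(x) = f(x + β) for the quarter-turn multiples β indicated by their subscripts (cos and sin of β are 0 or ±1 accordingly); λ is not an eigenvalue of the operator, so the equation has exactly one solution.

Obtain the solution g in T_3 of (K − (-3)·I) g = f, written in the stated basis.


g(x) = 1 - (7/20)cos x - (9/20)sin x - (9605/120514)cos 3x - (76085/361542)sin 3x

write g with unknown coordinates in the stated basis and equate coefficients in (K − (-3)·I) g = f
solving from the highest basis element down gives g = 1 - (7/20)cos x - (9/20)sin x - (9605/120514)cos 3x - (76085/361542)sin 3x
check: K g = 1 + (21/20)cos x - (3/20)sin x - (516125/361542)cos 3x + (76085/120514)sin 3x
so K g − (-3)·g = 4 - (3/2)sin x - (5/3)cos 3x = f ✓


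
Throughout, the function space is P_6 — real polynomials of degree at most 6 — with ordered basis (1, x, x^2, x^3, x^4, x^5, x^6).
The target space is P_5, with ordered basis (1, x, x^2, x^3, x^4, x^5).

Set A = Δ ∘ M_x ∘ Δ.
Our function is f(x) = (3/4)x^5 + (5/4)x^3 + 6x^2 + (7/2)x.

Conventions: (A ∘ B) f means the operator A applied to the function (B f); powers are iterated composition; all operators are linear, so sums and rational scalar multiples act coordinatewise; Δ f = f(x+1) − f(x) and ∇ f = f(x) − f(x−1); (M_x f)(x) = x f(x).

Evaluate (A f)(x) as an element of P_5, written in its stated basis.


g(x) = (75/4)x^4 + (135/2)x^3 + (465/4)x^2 + (243/2)x + 107/2

Δ f = (15/4)x^4 + (15/2)x^3 + (45/4)x^2 + (39/2)x + 23/2
M_x Δ f = (15/4)x^5 + (15/2)x^4 + (45/4)x^3 + (39/2)x^2 + (23/2)x
Δ (M_x ∘ Δ) f = (75/4)x^4 + (135/2)x^3 + (465/4)x^2 + (243/2)x + 107/2


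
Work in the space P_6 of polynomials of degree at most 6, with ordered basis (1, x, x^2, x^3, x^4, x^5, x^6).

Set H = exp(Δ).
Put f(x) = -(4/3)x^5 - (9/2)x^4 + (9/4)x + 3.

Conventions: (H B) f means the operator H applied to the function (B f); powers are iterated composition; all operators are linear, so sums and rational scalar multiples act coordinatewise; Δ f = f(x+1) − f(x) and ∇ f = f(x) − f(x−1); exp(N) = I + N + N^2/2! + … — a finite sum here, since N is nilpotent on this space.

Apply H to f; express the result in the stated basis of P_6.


g(x) = -(4/3)x^5 - (67/6)x^4 - (134/3)x^3 - (362/3)x^2 - (751/4)x - 1579/12

order-1 term: -(20/3)x^4 - (94/3)x^3 - (121/3)x^2 - (74/3)x - 43/12
order-2 term: -(40/3)x^3 - 67x^2 - (302/3)x - 103/2
order-3 term: -(40/3)x^2 - 58x - 181/3
order-4 term: -(20/3)x - 107/6
order-5 term: -4/3
the series for exp(Δ) f terminates at order 5
exp(Δ) f = -(4/3)x^5 - (67/6)x^4 - (134/3)x^3 - (362/3)x^2 - (751/4)x - 1579/12


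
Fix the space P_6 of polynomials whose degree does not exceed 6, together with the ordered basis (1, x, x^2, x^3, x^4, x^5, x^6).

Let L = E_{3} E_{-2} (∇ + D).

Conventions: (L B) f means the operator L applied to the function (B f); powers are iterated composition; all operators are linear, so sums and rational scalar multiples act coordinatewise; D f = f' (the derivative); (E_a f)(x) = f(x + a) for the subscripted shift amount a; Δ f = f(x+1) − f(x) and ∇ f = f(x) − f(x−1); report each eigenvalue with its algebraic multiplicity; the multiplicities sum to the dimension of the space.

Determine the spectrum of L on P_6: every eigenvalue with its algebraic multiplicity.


image of 1: 0
image of x: 2
image of x^2: 4x + 3
image of x^3: 6x^2 + 9x + 4
image of x^4: 8x^3 + 18x^2 + 16x + 5
image of x^5: 10x^4 + 30x^3 + 40x^2 + 25x + 6
image of x^6: 12x^5 + 45x^4 + 80x^3 + 75x^2 + 36x + 7
the matrix is upper triangular; its diagonal is (0, 0, 0, 0, 0, 0, 0)
for a triangular matrix the eigenvalues are the diagonal entries, with algebraic multiplicity their repetition count

λ = 0 (multiplicity 7)


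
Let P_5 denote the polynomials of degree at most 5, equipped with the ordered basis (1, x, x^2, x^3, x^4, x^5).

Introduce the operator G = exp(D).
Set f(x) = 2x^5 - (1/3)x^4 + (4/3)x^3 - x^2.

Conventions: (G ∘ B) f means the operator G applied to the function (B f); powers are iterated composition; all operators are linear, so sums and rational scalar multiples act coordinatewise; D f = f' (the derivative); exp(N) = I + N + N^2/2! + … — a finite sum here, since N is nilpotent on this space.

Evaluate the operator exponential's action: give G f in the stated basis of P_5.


g(x) = 2x^5 + (29/3)x^4 + 20x^3 + 21x^2 + (32/3)x + 2

order-1 term: 10x^4 - (4/3)x^3 + 4x^2 - 2x
order-2 term: 20x^3 - 2x^2 + 4x - 1
order-3 term: 20x^2 - (4/3)x + 4/3
order-4 term: 10x - 1/3
order-5 term: 2
the series for exp(D) f terminates at order 5
exp(D) f = 2x^5 + (29/3)x^4 + 20x^3 + 21x^2 + (32/3)x + 2


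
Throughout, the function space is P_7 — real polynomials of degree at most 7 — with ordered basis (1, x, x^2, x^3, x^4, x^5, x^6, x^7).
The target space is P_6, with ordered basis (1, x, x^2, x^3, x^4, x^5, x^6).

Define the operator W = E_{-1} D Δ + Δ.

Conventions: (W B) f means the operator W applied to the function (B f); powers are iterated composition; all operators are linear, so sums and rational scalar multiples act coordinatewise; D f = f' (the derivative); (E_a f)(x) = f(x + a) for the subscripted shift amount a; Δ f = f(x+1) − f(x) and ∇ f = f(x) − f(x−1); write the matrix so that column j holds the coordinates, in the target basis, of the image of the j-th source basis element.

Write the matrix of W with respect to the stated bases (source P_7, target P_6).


image of 1: 0
image of x: 1
image of x^2: 2x + 3
image of x^3: 3x^2 + 9x - 2
image of x^4: 4x^3 + 18x^2 - 8x + 5
image of x^5: 5x^4 + 30x^3 - 20x^2 + 25x - 4
image of x^6: 6x^5 + 45x^4 - 40x^3 + 75x^2 - 24x + 7
image of x^7: 7x^6 + 63x^5 - 70x^4 + 175x^3 - 84x^2 + 49x - 6
each image's coordinates form column j of the matrix

the matrix is [[0, 1, 3, -2, 5, -4, 7, -6]; [0, 0, 2, 9, -8, 25, -24, 49]; [0, 0, 0, 3, 18, -20, 75, -84]; [0, 0, 0, 0, 4, 30, -40, 175]; [0, 0, 0, 0, 0, 5, 45, -70]; [0, 0, 0, 0, 0, 0, 6, 63]; [0, 0, 0, 0, 0, 0, 0, 7]] (rows listed top to bottom)


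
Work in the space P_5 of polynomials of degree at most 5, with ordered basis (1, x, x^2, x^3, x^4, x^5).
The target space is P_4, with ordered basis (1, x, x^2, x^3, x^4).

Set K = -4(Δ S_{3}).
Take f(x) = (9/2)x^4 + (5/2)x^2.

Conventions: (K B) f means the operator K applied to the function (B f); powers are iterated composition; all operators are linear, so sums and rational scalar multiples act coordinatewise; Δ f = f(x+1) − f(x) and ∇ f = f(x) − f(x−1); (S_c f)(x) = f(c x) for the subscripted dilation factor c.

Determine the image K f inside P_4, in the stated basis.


S_{3} f = (729/2)x^4 + (45/2)x^2
Δ S_{3} f = 1458x^3 + 2187x^2 + 1503x + 387
(-4(Δ S_{3})) f = -5832x^3 - 8748x^2 - 6012x - 1548

the result is g(x) = -5832x^3 - 8748x^2 - 6012x - 1548


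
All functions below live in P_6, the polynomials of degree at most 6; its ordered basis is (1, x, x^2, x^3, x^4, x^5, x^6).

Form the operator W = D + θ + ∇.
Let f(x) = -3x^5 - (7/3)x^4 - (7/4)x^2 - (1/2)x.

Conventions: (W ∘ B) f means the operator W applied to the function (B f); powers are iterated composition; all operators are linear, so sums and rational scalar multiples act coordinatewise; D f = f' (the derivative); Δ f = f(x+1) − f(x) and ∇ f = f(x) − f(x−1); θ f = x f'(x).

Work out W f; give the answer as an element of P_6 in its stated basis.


D f = -15x^4 - (28/3)x^3 - (7/2)x - 1/2
θ f = -15x^5 - (28/3)x^4 - (7/2)x^2 - (1/2)x
∇ f = -15x^4 + (62/3)x^3 - 16x^2 + (13/6)x + 7/12
(D + θ + ∇) f = -15x^5 - (118/3)x^4 + (34/3)x^3 - (39/2)x^2 - (11/6)x + 1/12

the image equals g(x) = -15x^5 - (118/3)x^4 + (34/3)x^3 - (39/2)x^2 - (11/6)x + 1/12


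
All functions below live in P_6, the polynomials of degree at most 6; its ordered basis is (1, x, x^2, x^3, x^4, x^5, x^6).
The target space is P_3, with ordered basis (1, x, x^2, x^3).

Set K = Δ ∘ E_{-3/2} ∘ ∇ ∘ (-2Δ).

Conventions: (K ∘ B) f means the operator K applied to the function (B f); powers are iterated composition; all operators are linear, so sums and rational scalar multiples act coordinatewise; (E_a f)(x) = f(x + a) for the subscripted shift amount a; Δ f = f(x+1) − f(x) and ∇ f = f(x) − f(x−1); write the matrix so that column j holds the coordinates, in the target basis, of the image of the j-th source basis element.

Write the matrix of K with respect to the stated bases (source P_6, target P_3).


image of 1: 0
image of x: 0
image of x^2: 0
image of x^3: -12
image of x^4: -48x + 48
image of x^5: -120x^2 + 240x - 150
image of x^6: -240x^3 + 720x^2 - 900x + 420
each image's coordinates form column j of the matrix

the matrix is [[0, 0, 0, -12, 48, -150, 420]; [0, 0, 0, 0, -48, 240, -900]; [0, 0, 0, 0, 0, -120, 720]; [0, 0, 0, 0, 0, 0, -240]] (rows listed top to bottom)


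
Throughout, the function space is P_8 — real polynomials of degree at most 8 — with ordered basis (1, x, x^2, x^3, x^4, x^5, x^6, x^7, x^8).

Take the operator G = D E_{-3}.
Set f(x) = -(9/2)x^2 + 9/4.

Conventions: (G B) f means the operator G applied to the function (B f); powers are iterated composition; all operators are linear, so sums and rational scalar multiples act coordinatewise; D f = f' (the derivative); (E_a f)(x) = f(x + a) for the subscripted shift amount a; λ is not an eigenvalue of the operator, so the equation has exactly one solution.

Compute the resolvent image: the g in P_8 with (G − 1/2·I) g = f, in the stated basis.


write g with unknown coordinates in the stated basis and equate coefficients in (G − 1/2·I) g = f
solving from the highest basis element down gives g = 9x^2 + 36x - 81/2
check: G g = 18x - 18
so G g − 1/2·g = -(9/2)x^2 + 9/4 = f ✓

the result is g(x) = 9x^2 + 36x - 81/2


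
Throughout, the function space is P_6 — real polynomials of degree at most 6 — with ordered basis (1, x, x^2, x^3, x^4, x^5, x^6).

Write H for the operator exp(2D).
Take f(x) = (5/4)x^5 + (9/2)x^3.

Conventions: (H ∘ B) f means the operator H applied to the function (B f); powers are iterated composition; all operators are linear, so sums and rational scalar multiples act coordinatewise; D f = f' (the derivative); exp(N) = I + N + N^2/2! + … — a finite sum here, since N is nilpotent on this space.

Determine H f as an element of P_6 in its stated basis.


the image equals g(x) = (5/4)x^5 + (25/2)x^4 + (109/2)x^3 + 127x^2 + 154x + 76

order-1 term: (25/2)x^4 + 27x^2
order-2 term: 50x^3 + 54x
order-3 term: 100x^2 + 36
order-4 term: 100x
order-5 term: 40
the series for exp(2D) f terminates at order 5
exp(2D) f = (5/4)x^5 + (25/2)x^4 + (109/2)x^3 + 127x^2 + 154x + 76
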